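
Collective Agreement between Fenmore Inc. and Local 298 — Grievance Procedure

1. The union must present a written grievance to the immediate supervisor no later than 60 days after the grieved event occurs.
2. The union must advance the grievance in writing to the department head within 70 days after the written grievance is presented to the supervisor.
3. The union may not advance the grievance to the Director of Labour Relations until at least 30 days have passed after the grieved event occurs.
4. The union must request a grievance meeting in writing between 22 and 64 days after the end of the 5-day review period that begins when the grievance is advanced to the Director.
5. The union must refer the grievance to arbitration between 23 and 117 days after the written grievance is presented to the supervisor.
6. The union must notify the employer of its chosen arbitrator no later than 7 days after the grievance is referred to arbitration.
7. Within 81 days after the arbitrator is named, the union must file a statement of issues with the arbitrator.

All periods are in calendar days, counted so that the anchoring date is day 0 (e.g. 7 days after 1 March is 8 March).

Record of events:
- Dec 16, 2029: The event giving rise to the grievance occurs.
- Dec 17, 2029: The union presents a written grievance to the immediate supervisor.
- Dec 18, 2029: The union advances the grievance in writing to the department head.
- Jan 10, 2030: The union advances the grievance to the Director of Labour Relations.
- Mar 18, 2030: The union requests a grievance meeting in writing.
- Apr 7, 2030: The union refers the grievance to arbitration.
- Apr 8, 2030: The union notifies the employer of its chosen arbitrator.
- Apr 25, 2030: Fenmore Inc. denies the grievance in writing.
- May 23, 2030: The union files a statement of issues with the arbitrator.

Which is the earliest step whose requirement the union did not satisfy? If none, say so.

Step 3

Step 1 — counting 60 days from Dec 16, 2029 (when the grieved event occurs) gives a deadline of Feb 14, 2030; completed Dec 17, 2029, before the deadline.
Step 2 — counting 70 days from Dec 17, 2029 (when the written grievance is presented to the supervisor) gives a deadline of Feb 25, 2030; done Dec 18, 2029 — timely.
Step 3 — must wait 30 days from Dec 16, 2029 (when the grieved event occurs), so not before Jan 15, 2030; done Jan 10, 2030 — 5 days too early.
The procedure was therefore not followed at step 3.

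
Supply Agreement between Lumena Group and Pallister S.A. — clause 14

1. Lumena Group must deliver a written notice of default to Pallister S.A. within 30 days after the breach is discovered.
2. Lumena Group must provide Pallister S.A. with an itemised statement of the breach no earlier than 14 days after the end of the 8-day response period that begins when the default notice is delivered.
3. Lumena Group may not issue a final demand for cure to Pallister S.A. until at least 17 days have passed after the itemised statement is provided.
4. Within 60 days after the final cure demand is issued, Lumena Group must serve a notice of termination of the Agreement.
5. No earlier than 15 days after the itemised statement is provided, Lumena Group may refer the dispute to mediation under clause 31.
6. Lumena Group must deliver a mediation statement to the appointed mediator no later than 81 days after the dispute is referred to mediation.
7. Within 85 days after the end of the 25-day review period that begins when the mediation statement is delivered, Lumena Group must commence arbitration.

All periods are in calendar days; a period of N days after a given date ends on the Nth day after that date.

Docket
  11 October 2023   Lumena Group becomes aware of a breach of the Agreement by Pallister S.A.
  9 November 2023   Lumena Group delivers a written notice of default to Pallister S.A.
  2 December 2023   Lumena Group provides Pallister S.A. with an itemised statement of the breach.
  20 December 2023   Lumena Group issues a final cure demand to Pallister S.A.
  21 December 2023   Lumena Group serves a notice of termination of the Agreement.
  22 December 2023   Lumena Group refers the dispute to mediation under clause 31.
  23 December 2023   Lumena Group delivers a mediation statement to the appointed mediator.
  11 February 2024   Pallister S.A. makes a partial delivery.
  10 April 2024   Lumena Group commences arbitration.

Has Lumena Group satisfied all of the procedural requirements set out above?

Yes

Step 1: 30 days after 11 October 2023 (when the breach is discovered) is 10 November 2023; done 9 November 2023 — timely.
Step 2: the earliest permitted date is 14 days after 17 November 2023 (end of the 8-day response period, which began when the default notice is delivered on 9 November 2023), i.e. 1 December 2023; 2 December 2023 is on or after that date.
Step 3: the earliest permitted date is 17 days after 2 December 2023 (when the itemised statement is provided), i.e. 19 December 2023; done 20 December 2023 — permitted.
Step 4: 60 days after 20 December 2023 (when the final cure demand is issued) is 18 February 2024; 21 December 2023 is within that limit.
Step 5: the earliest permitted date is 15 days after 2 December 2023 (when the itemised statement is provided), i.e. 17 December 2023; 22 December 2023 is on or after that date.
Step 6: 81 days after 22 December 2023 (when the dispute is referred to mediation) is 12 March 2024; done 23 December 2023 — timely.
Step 7: 85 days after 17 January 2024 (end of the 25-day review period, which began when the mediation statement is delivered on 23 December 2023) is 11 April 2024; completed 10 April 2024, before the deadline.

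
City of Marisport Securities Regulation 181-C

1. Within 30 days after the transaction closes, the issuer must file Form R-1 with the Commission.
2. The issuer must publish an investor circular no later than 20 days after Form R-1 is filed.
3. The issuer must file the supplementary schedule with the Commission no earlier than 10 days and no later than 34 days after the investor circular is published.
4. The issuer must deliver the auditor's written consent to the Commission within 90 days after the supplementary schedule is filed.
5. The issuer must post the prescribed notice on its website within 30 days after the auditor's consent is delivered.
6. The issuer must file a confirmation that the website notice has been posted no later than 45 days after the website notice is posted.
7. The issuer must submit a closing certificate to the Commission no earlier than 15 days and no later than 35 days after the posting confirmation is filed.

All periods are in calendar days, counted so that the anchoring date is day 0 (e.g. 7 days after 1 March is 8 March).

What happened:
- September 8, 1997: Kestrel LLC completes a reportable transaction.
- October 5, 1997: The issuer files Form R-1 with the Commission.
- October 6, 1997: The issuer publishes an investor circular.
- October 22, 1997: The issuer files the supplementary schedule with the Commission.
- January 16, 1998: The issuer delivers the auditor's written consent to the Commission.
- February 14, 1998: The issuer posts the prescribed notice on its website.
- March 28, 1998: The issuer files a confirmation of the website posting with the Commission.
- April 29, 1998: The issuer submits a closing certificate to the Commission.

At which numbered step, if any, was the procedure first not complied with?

Step 1: 30 days after September 8, 1997 (when the transaction closes) is October 8, 1997; done October 5, 1997 — timely.
Step 2: 20 days after October 5, 1997 (when Form R-1 is filed) is October 25, 1997; completed October 6, 1997, before the deadline.
Step 3: the window is 10–34 days after October 6, 1997 (when the investor circular is published), so October 16, 1997 through November 9, 1997; done October 22, 1997, which is between those dates.
Step 4: 90 days after October 22, 1997 (when the supplementary schedule is filed) is January 20, 1998; January 16, 1998 is within that limit.
Step 5: 30 days after January 16, 1998 (when the auditor's consent is delivered) is February 15, 1998; done February 14, 1998 — timely.
Step 6: 45 days after February 14, 1998 (when the website notice is posted) is March 31, 1998; completed March 28, 1998, before the deadline.
Step 7: the window is 15–35 days after March 28, 1998 (when the posting confirmation is filed), so April 12, 1998 through May 2, 1998; April 29, 1998 falls inside that range.

None — every step was satisfied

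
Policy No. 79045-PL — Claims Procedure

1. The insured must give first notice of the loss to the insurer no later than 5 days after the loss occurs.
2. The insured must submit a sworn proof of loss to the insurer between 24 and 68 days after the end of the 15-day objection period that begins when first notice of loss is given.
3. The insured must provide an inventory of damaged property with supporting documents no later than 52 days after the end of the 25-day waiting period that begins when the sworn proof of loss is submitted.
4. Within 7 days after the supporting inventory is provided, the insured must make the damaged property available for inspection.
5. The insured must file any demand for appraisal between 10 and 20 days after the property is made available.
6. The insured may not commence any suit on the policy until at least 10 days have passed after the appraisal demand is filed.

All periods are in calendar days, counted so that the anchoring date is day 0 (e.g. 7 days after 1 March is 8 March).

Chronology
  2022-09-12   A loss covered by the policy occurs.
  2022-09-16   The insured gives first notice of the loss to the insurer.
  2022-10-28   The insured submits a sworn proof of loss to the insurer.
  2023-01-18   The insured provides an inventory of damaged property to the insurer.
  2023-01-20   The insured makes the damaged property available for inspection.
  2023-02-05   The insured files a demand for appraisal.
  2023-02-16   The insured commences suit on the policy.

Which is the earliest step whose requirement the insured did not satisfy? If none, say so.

(1) due by 2022-09-12 + 5 days = 2022-09-17; completed 2022-09-16, before the deadline.
(2) the permitted window runs from 2022-10-01 + 24 = 2022-10-25 to 2022-10-01 + 68 = 2022-12-08; 2022-10-28 falls inside that range.
(3) due by 2022-11-22 + 52 days = 2023-01-13; 2023-01-18 misses that deadline by 5 days.
That is the first point of non-compliance.

Step 3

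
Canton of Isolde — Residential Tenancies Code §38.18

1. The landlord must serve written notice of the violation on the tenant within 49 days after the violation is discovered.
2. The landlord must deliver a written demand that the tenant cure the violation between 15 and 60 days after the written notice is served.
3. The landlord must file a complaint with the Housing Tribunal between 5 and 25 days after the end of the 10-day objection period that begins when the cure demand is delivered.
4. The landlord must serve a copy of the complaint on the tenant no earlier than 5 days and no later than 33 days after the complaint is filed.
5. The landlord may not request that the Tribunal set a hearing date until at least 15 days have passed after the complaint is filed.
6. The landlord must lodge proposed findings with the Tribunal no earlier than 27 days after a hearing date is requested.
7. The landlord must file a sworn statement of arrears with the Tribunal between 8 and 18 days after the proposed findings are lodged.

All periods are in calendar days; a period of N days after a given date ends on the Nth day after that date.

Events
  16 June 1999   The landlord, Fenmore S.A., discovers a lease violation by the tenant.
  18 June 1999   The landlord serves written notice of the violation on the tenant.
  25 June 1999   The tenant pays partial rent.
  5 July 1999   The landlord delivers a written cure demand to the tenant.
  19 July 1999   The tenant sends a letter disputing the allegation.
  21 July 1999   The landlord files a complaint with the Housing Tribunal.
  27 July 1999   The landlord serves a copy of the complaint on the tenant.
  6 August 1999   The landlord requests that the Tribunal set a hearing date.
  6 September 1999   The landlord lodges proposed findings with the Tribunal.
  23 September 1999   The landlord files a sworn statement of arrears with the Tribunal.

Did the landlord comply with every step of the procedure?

Yes

Step 1 — counting 49 days from 16 June 1999 (when the violation is discovered) gives a deadline of 4 August 1999; completed 18 June 1999, before the deadline.
Step 2 — 15 and 60 days from 18 June 1999 (when the written notice is served) are 3 July 1999 and 17 August 1999 respectively; done 5 July 1999 — within the window.
Step 3 — 5 and 25 days from 15 July 1999 (end of the 10-day objection period, which began when the cure demand is delivered on 5 July 1999) are 20 July 1999 and 9 August 1999 respectively; done 21 July 1999 — within the window.
Step 4 — 5 and 33 days from 21 July 1999 (when the complaint is filed) are 26 July 1999 and 23 August 1999 respectively; done 27 July 1999, which is between those dates.
Step 5 — must wait 15 days from 21 July 1999 (when the complaint is filed), so not before 5 August 1999; done 6 August 1999, after the minimum wait.
Step 6 — must wait 27 days from 6 August 1999 (when a hearing date is requested), so not before 2 September 1999; done 6 September 1999 — permitted.
Step 7 — 8 and 18 days from 6 September 1999 (when the proposed findings are lodged) are 14 September 1999 and 24 September 1999 respectively; done 23 September 1999 — within the window.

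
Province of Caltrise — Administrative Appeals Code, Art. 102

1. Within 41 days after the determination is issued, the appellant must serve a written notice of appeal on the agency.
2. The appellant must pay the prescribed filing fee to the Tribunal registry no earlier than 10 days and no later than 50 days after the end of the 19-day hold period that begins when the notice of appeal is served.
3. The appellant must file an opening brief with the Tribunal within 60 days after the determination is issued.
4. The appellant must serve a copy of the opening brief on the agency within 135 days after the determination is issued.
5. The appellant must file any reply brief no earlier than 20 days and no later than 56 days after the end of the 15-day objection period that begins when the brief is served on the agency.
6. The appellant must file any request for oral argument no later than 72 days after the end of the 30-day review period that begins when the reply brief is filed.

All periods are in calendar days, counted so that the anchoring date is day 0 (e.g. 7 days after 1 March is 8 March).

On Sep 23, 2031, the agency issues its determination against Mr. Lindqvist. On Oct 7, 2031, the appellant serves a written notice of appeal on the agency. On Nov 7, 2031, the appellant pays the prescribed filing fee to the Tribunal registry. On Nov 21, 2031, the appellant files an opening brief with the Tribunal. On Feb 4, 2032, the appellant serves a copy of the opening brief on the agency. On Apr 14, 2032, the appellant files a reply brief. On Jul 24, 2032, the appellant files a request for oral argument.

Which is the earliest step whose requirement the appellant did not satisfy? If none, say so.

None — every step was satisfied

Step 1: 41 days after Sep 23, 2031 (when the determination is issued) is Nov 3, 2031; completed Oct 7, 2031, before the deadline.
Step 2: the window is 10–50 days after Oct 26, 2031 (end of the 19-day hold period, which began when the notice of appeal is served on Oct 7, 2031), so Nov 5, 2031 through Dec 15, 2031; Nov 7, 2031 falls inside that range.
Step 3: 60 days after Sep 23, 2031 (when the determination is issued) is Nov 22, 2031; done Nov 21, 2031 — timely.
Step 4: 135 days after Sep 23, 2031 (when the determination is issued) is Feb 5, 2032; completed Feb 4, 2032, before the deadline.
Step 5: the window is 20–56 days after Feb 19, 2032 (end of the 15-day objection period, which began when the brief is served on the agency on Feb 4, 2032), so Mar 10, 2032 through Apr 15, 2032; done Apr 14, 2032, which is between those dates.
Step 6: 72 days after May 14, 2032 (end of the 30-day review period, which began when the reply brief is filed on Apr 14, 2032) is Jul 25, 2032; done Jul 24, 2032 — timely.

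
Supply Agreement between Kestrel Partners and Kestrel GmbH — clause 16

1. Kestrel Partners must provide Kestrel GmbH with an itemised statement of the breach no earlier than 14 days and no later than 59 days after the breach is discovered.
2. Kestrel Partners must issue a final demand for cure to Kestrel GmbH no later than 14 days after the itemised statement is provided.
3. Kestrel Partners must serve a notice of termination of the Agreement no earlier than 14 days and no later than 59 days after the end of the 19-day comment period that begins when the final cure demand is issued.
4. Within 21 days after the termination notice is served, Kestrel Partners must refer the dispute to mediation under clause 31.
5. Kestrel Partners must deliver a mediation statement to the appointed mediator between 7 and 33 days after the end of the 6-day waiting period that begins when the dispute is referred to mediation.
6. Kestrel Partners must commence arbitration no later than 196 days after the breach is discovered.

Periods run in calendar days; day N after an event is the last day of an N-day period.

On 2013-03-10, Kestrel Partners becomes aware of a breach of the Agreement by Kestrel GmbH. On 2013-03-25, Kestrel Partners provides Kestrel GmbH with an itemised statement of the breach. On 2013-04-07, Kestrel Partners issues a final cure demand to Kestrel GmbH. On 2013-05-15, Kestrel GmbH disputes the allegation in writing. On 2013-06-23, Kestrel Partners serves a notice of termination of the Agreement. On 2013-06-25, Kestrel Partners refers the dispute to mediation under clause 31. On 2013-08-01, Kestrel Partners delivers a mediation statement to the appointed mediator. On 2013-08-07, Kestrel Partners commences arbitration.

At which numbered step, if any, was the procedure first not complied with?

None — every step was satisfied

(1) the permitted window runs from 2013-03-10 + 14 = 2013-03-24 to 2013-03-10 + 59 = 2013-05-08; done 2013-03-25 — within the window.
(2) due by 2013-03-25 + 14 days = 2013-04-08; 2013-04-07 is within that limit.
(3) the permitted window runs from 2013-04-26 + 14 = 2013-05-10 to 2013-04-26 + 59 = 2013-06-24; done 2013-06-23 — within the window.
(4) due by 2013-06-23 + 21 days = 2013-07-14; completed 2013-06-25, before the deadline.
(5) the permitted window runs from 2013-07-01 + 7 = 2013-07-08 to 2013-07-01 + 33 = 2013-08-03; done 2013-08-01 — within the window.
(6) due by 2013-03-10 + 196 days = 2013-09-22; done 2013-08-07 — timely.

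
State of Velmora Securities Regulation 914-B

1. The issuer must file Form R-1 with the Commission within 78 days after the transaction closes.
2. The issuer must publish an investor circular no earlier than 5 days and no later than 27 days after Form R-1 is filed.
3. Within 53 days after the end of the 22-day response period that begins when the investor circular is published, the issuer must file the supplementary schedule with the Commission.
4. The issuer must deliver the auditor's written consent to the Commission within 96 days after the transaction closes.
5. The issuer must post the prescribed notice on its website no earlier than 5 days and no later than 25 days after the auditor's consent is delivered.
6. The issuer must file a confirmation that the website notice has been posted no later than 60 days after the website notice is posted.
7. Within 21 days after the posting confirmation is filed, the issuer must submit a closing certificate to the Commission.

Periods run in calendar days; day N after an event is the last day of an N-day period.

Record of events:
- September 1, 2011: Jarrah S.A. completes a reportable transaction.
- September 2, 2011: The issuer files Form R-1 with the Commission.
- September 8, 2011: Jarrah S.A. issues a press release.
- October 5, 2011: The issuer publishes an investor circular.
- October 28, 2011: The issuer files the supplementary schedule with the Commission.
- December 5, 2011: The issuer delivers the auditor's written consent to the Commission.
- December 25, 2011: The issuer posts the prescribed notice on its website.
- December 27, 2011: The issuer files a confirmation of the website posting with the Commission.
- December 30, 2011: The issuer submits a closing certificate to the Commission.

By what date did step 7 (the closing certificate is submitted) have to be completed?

Step 7 runs from December 27, 2011, when the posting confirmation is filed. 21 days after December 27, 2011 is January 17, 2012.

January 17, 2012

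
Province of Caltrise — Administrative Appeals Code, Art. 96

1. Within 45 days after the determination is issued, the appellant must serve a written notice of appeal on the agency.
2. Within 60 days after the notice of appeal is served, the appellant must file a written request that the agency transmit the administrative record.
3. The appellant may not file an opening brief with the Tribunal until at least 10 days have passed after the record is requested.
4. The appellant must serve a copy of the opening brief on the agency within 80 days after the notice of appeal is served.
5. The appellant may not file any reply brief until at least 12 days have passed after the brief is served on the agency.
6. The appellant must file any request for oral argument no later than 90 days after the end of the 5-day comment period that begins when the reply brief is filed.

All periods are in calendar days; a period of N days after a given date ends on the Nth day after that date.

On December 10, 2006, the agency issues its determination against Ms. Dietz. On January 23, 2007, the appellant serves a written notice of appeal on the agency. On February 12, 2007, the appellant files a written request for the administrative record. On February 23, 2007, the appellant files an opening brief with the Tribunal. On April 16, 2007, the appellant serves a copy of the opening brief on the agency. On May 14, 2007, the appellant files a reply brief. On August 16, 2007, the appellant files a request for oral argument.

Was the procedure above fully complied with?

Step 1 — counting 45 days from December 10, 2006 (when the determination is issued) gives a deadline of January 24, 2007; completed January 23, 2007, before the deadline.
Step 2 — counting 60 days from January 23, 2007 (when the notice of appeal is served) gives a deadline of March 24, 2007; done February 12, 2007 — timely.
Step 3 — must wait 10 days from February 12, 2007 (when the record is requested), so not before February 22, 2007; February 23, 2007 is on or after that date.
Step 4 — counting 80 days from January 23, 2007 (when the notice of appeal is served) gives a deadline of April 13, 2007; April 16, 2007 misses that deadline by 3 days.

No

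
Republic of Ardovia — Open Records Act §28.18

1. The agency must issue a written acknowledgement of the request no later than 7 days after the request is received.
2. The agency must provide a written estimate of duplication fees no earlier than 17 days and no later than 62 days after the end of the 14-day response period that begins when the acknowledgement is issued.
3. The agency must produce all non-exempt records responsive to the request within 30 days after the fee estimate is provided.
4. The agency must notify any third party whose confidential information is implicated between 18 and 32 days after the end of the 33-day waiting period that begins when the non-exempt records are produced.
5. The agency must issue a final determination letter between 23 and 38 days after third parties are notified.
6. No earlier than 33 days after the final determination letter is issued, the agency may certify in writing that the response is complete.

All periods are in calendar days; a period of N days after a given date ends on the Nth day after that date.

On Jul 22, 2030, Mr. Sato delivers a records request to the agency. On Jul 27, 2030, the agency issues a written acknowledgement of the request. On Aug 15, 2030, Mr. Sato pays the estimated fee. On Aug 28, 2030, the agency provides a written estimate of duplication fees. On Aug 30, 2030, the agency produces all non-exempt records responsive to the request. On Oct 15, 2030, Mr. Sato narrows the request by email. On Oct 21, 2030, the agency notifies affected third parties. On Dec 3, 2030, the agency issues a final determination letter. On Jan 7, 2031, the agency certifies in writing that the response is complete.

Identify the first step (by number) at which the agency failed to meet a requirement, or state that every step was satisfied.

Step 1: 7 days after Jul 22, 2030 (when the request is received) is Jul 29, 2030; done Jul 27, 2030 — timely.
Step 2: the window is 17–62 days after Aug 10, 2030 (end of the 14-day response period, which began when the acknowledgement is issued on Jul 27, 2030), so Aug 27, 2030 through Oct 11, 2030; done Aug 28, 2030, which is between those dates.
Step 3: 30 days after Aug 28, 2030 (when the fee estimate is provided) is Sep 27, 2030; Aug 30, 2030 is within that limit.
Step 4: the window is 18–32 days after Oct 2, 2030 (end of the 33-day waiting period, which began when the non-exempt records are produced on Aug 30, 2030), so Oct 20, 2030 through Nov 3, 2030; done Oct 21, 2030, which is between those dates.
Step 5: the window is 23–38 days after Oct 21, 2030 (when third parties are notified), so Nov 13, 2030 through Nov 28, 2030; done Dec 3, 2030 — 5 days after the window closed.
No need to go further; step 5 was not satisfied.

Step 5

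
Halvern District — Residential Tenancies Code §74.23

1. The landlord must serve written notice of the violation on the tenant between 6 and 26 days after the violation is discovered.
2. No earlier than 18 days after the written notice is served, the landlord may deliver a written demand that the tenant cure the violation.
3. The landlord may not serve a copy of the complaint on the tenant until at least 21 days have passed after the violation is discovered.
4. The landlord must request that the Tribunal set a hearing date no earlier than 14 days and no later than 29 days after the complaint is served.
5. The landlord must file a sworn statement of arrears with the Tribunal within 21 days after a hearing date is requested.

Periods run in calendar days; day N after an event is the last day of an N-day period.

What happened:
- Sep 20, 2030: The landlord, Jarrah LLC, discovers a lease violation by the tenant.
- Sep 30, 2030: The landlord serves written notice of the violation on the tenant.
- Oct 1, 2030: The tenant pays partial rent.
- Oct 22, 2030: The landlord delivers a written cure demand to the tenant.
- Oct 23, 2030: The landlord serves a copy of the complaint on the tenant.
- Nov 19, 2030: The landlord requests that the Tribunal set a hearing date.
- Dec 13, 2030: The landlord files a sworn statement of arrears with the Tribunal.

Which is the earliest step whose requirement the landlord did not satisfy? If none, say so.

Step 5

Step 1: the window is 6–26 days after Sep 20, 2030 (when the violation is discovered), so Sep 26, 2030 through Oct 16, 2030; done Sep 30, 2030 — within the window.
Step 2: the earliest permitted date is 18 days after Sep 30, 2030 (when the written notice is served), i.e. Oct 18, 2030; done Oct 22, 2030 — permitted.
Step 3: the earliest permitted date is 21 days after Sep 20, 2030 (when the violation is discovered), i.e. Oct 11, 2030; Oct 23, 2030 is on or after that date.
Step 4: the window is 14–29 days after Oct 23, 2030 (when the complaint is served), so Nov 6, 2030 through Nov 21, 2030; done Nov 19, 2030, which is between those dates.
Step 5: 21 days after Nov 19, 2030 (when a hearing date is requested) is Dec 10, 2030; Dec 13, 2030 misses that deadline by 3 days.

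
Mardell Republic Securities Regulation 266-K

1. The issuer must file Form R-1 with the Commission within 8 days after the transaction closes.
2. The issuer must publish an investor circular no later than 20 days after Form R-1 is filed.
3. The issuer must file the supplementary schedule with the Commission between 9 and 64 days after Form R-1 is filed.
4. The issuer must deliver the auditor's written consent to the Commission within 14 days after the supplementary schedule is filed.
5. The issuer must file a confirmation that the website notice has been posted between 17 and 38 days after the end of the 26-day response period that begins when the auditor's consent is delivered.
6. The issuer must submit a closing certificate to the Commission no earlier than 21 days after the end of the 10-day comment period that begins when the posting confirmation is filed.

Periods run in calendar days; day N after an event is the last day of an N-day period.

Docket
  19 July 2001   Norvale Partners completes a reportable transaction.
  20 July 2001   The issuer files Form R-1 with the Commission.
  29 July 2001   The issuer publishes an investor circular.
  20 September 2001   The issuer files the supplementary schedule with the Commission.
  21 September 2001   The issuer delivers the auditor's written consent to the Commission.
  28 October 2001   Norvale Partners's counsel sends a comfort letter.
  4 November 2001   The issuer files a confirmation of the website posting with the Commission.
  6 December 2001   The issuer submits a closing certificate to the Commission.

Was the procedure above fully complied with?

Yes

Step 1 — counting 8 days from 19 July 2001 (when the transaction closes) gives a deadline of 27 July 2001; completed 20 July 2001, before the deadline.
Step 2 — counting 20 days from 20 July 2001 (when Form R-1 is filed) gives a deadline of 9 August 2001; 29 July 2001 is within that limit.
Step 3 — 9 and 64 days from 20 July 2001 (when Form R-1 is filed) are 29 July 2001 and 22 September 2001 respectively; 20 September 2001 falls inside that range.
Step 4 — counting 14 days from 20 September 2001 (when the supplementary schedule is filed) gives a deadline of 4 October 2001; completed 21 September 2001, before the deadline.
Step 5 — 17 and 38 days from 17 October 2001 (end of the 26-day response period, which began when the auditor's consent is delivered on 21 September 2001) are 3 November 2001 and 24 November 2001 respectively; 4 November 2001 falls inside that range.
Step 6 — must wait 21 days from 14 November 2001 (end of the 10-day comment period, which began when the posting confirmation is filed on 4 November 2001), so not before 5 December 2001; 6 December 2001 is on or after that date.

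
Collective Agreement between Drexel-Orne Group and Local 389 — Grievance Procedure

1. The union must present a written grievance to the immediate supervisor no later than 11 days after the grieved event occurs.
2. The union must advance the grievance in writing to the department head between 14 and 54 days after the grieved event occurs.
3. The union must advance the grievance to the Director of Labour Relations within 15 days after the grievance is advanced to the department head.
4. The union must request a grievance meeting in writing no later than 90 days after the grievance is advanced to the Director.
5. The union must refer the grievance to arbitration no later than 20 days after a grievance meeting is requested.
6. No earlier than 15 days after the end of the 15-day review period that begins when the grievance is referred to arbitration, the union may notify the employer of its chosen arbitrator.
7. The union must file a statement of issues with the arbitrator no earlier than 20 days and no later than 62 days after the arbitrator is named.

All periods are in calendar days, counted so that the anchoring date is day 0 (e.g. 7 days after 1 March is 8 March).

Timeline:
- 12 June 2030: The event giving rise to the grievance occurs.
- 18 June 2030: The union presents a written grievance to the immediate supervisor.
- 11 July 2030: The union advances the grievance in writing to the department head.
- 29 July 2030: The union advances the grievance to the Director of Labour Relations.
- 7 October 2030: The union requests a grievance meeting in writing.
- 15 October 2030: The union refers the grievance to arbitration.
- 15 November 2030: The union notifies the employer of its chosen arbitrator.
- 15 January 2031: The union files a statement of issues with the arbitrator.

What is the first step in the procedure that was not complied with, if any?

Step 3

Step 1: 11 days after 12 June 2030 (when the grieved event occurs) is 23 June 2030; done 18 June 2030 — timely.
Step 2: the window is 14–54 days after 12 June 2030 (when the grieved event occurs), so 26 June 2030 through 5 August 2030; done 11 July 2030, which is between those dates.
Step 3: 15 days after 11 July 2030 (when the grievance is advanced to the department head) is 26 July 2030; not done until 29 July 2030, 3 days after the deadline.
The analysis stops there.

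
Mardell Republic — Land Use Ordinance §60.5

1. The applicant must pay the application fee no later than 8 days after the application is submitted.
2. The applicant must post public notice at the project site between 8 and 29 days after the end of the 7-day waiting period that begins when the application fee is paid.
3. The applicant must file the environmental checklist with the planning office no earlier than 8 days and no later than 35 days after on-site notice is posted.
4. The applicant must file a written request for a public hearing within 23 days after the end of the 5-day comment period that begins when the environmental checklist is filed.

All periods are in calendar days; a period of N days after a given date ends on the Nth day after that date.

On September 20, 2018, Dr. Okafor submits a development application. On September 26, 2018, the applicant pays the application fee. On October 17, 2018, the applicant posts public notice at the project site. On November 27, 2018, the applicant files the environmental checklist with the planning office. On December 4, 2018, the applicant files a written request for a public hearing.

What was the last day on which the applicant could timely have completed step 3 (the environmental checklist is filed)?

November 21, 2018

Step 3 runs from October 17, 2018, when on-site notice is posted. The window is 8–35 days after October 17, 2018; it closes on November 21, 2018.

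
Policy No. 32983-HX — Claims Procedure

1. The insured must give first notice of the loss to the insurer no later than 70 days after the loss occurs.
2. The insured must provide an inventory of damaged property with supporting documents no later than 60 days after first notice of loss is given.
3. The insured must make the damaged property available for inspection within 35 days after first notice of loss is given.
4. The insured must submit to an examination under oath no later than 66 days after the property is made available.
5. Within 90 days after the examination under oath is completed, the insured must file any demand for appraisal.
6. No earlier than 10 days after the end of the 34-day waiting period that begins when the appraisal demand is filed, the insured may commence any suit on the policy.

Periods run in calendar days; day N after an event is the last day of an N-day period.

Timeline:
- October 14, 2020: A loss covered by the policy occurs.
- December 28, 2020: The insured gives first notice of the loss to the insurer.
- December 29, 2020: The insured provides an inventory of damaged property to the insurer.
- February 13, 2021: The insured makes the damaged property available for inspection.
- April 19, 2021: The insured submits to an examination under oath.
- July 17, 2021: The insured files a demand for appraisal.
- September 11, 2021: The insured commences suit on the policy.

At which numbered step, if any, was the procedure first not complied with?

(1) due by October 14, 2020 + 70 days = December 23, 2020; December 28, 2020 misses that deadline by 5 days.
No need to go further; step 1 was not satisfied.

Step 1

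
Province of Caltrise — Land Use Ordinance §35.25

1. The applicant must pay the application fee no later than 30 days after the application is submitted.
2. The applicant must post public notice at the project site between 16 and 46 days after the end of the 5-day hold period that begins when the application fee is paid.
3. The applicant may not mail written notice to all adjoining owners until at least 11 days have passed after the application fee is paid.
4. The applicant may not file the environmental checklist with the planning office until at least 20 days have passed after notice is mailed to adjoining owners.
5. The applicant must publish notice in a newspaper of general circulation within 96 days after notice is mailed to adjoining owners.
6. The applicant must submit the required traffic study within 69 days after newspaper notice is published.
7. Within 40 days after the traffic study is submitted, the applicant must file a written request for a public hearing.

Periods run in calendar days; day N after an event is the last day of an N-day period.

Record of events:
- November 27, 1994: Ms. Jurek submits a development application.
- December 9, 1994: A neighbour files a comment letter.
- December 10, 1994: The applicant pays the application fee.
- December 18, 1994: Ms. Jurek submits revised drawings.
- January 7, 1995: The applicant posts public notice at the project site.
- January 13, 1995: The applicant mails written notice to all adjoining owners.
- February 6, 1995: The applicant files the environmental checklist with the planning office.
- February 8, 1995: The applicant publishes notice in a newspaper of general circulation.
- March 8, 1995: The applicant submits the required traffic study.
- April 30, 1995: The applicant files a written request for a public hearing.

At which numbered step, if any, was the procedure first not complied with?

Step 7

(1) due by November 27, 1994 + 30 days = December 27, 1994; December 10, 1994 is within that limit.
(2) the permitted window runs from December 15, 1994 + 16 = December 31, 1994 to December 15, 1994 + 46 = January 30, 1995; done January 7, 1995 — within the window.
(3) permitted from December 10, 1994 + 11 days = December 21, 1994 onward; done January 13, 1995 — permitted.
(4) permitted from January 13, 1995 + 20 days = February 2, 1995 onward; February 6, 1995 is on or after that date.
(5) due by January 13, 1995 + 96 days = April 19, 1995; completed February 8, 1995, before the deadline.
(6) due by February 8, 1995 + 69 days = April 18, 1995; March 8, 1995 is within that limit.
(7) due by March 8, 1995 + 40 days = April 17, 1995; not done until April 30, 1995, 13 days after the deadline.
Later steps need not be reached.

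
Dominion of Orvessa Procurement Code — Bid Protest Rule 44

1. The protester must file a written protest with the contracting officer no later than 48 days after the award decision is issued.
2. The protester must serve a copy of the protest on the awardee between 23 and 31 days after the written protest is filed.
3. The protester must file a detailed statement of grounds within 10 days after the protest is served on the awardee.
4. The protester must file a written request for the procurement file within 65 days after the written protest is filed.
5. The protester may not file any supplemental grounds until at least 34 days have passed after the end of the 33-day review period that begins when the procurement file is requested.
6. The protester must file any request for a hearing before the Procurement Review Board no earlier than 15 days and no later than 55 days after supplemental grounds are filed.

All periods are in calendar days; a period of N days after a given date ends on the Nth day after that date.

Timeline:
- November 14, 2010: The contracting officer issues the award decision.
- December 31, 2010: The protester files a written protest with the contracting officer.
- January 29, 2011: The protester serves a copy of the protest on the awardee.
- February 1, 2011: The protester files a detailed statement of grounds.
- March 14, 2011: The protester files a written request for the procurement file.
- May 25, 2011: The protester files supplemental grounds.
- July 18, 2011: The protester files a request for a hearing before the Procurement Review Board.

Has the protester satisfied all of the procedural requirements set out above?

No

Step 1: 48 days after November 14, 2010 (when the award decision is issued) is January 1, 2011; completed December 31, 2010, before the deadline.
Step 2: the window is 23–31 days after December 31, 2010 (when the written protest is filed), so January 23, 2011 through January 31, 2011; done January 29, 2011 — within the window.
Step 3: 10 days after January 29, 2011 (when the protest is served on the awardee) is February 8, 2011; completed February 1, 2011, before the deadline.
Step 4: 65 days after December 31, 2010 (when the written protest is filed) is March 6, 2011; not done until March 14, 2011, 8 days after the deadline.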